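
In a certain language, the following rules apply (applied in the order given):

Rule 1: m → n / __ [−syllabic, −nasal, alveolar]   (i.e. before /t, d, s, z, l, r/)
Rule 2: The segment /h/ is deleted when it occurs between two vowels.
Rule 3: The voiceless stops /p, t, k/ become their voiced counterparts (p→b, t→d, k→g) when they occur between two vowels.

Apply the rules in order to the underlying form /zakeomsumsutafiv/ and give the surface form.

Rule 1 (nasal place assimilation): /m/ precedes the alveolar consonant /s/, so it assimilates in place to [n]. /m/ precedes the alveolar consonant /s/, so it assimilates in place to [n]. /zakeomsumsutafiv/ → zakeonsunsutafiv.
Rule 2 (intervocalic h-deletion): no segment meets the environment; /zakeonsunsutafiv/ is unchanged.
Rule 3 (intervocalic voicing): /k/ is a voiceless stop between vowels /a/ and /e/, so it voices to [g]. /t/ is a voiceless stop between vowels /u/ and /a/, so it voices to [d]. /zakeonsunsutafiv/ → zageonsunsudafiv.

zageonsunsudafiv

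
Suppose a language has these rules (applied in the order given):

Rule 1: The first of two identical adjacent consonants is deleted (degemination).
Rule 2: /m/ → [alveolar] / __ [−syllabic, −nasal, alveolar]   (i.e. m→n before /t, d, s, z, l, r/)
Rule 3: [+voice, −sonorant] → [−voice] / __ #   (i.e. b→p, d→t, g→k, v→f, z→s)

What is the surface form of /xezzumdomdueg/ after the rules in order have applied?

xezundonduek

Rule 1 (degemination): /zz/ is a geminate; the first /z/ deletes. /xezzumdomdueg/ → xezumdomdueg.
Rule 2 (nasal place assimilation): /m/ precedes the alveolar consonant /d/, so it assimilates in place to [n]. /m/ precedes the alveolar consonant /d/, so it assimilates in place to [n]. /xezumdomdueg/ → xezundondueg.
Rule 3 (final devoicing): /g/ is a voiced obstruent in word-final position, so it devoices to [k]. /xezundondueg/ → xezundonduek.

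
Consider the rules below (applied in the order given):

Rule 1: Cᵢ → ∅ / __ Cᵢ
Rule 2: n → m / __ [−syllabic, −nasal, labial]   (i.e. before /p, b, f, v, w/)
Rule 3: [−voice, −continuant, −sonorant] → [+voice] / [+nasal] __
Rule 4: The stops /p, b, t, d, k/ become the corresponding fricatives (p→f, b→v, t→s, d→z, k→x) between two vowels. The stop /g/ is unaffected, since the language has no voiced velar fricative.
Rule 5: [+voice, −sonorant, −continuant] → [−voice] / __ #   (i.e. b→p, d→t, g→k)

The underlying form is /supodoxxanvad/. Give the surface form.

sufozoxamvat

Rule 1 (degemination): /xx/ is a geminate; the first /x/ deletes. /supodoxxanvad/ → supodoxanvad.
Rule 2 (nasal place assimilation): /n/ precedes the labial consonant /v/, so it assimilates in place to [m]. /supodoxanvad/ → supodoxamvad.
Rule 3 (post-nasal voicing): no segment meets the environment; /supodoxamvad/ is unchanged.
Rule 4 (intervocalic spirantization): /p/ is a stop between vowels /u/ and /o/, so it spirantizes to the fricative [f]. /d/ is a stop between vowels /o/ and /o/, so it spirantizes to the fricative [z]. /supodoxamvad/ → sufozoxamvad.
Rule 5 (final devoicing): /d/ is a voiced stop in word-final position, so it devoices to [t]. /sufozoxamvad/ → sufozoxamvat.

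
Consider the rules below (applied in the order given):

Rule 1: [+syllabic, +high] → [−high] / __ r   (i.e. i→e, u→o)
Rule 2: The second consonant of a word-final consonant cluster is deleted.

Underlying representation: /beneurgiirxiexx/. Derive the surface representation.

beneorgierxiex

Rule 1 (pre-rhotic lowering): /u/ is a high vowel immediately before /r/, so it lowers to [o]. /i/ is a high vowel immediately before /r/, so it lowers to [e]. /beneurgiirxiexx/ → beneorgierxiexx.
Rule 2 (final cluster simplification): /x/ is the second consonant of a word-final cluster /xx/, so it deletes. /beneorgierxiexx/ → beneorgierxiex.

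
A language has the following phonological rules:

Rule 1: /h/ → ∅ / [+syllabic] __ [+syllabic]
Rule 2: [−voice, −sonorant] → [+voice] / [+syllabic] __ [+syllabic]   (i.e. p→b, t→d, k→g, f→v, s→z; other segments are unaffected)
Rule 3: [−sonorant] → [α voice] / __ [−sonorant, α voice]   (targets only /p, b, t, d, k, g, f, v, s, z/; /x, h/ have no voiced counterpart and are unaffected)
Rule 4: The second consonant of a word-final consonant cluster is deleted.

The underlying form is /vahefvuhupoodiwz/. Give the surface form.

Rule 1 (intervocalic h-deletion): /h/ occurs between vowels /a/ and /e/, so it deletes. /h/ occurs between vowels /u/ and /u/, so it deletes. /vahefvuhupoodiwz/ → vaefvuupoodiwz.
Rule 2 (intervocalic voicing): /p/ is a voiceless obstruent between vowels /u/ and /o/, so it voices to [b]. /vaefvuupoodiwz/ → vaefvuuboodiwz.
Rule 3 (regressive voicing assimilation): /f/ precedes the voiced obstruent /v/, so it voices to [v] by assimilation. /vaefvuuboodiwz/ → vaevvuuboodiwz.
Rule 4 (final cluster simplification): /z/ is the second consonant of a word-final cluster /wz/, so it deletes. /vaevvuuboodiwz/ → vaevvuuboodiw.

vaevvuuboodiw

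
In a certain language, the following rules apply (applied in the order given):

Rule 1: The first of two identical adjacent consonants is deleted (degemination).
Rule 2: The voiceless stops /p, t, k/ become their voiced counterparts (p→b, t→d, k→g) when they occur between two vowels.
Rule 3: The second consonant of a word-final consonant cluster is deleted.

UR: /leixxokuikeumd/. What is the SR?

leixoguigeum

Rule 1 (degemination): /xx/ is a geminate; the first /x/ deletes. /leixxokuikeumd/ → leixokuikeumd.
Rule 2 (intervocalic voicing): /k/ is a voiceless stop between vowels /o/ and /u/, so it voices to [g]. /k/ is a voiceless stop between vowels /i/ and /e/, so it voices to [g]. /leixokuikeumd/ → leixoguigeumd.
Rule 3 (final cluster simplification): /d/ is the second consonant of a word-final cluster /md/, so it deletes. /leixoguigeumd/ → leixoguigeum.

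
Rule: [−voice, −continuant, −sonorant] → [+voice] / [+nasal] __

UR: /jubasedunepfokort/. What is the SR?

No segment of /jubasedunepfokort/ meets the structural description of the rule, so the form surfaces unchanged.

jubasedunepfokort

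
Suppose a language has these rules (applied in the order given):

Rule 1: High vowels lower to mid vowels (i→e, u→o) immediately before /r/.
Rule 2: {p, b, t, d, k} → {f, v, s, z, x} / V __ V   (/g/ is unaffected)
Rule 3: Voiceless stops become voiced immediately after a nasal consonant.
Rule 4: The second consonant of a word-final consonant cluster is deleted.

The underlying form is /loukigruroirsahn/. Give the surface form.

louxigroroersah

Rule 1 (pre-rhotic lowering): /u/ is a high vowel immediately before /r/, so it lowers to [o]. /i/ is a high vowel immediately before /r/, so it lowers to [e]. /loukigruroirsahn/ → loukigroroersahn.
Rule 2 (intervocalic spirantization): /k/ is a stop between vowels /u/ and /i/, so it spirantizes to the fricative [x]. /loukigroroersahn/ → louxigroroersahn.
Rule 3 (post-nasal voicing): no segment meets the environment; /louxigroroersahn/ is unchanged.
Rule 4 (final cluster simplification): /n/ is the second consonant of a word-final cluster /hn/, so it deletes. /louxigroroersahn/ → louxigroroersah.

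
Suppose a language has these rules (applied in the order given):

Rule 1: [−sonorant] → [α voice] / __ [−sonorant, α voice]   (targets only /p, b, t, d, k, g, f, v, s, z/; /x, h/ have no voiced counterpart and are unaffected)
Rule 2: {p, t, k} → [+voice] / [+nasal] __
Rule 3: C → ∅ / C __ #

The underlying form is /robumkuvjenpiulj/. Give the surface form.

Rule 1 (regressive voicing assimilation): no segment meets the environment; /robumkuvjenpiulj/ is unchanged.
Rule 2 (post-nasal voicing): /k/ is a voiceless stop immediately after the nasal /m/, so it voices to [g]. /p/ is a voiceless stop immediately after the nasal /n/, so it voices to [b]. /robumkuvjenpiulj/ → robumguvjenbiulj.
Rule 3 (final cluster simplification): /j/ is the second consonant of a word-final cluster /lj/, so it deletes. /robumguvjenbiulj/ → robumguvjenbiul.

robumguvjenbiul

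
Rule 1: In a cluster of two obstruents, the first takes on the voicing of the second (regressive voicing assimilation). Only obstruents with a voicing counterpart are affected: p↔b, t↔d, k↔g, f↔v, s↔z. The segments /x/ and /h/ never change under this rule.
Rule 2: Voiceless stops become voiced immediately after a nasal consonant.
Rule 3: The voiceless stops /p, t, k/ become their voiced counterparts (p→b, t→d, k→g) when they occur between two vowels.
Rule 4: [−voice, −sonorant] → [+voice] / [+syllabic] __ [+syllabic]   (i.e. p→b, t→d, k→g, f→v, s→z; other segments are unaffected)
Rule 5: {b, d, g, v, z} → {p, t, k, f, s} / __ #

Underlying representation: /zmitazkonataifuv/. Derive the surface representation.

zmidaskonadaivuf

Rule 1 (regressive voicing assimilation): /z/ precedes the voiceless obstruent /k/, so it devoices to [s] by assimilation. /zmitazkonataifuv/ → zmitaskonataifuv.
Rule 2 (post-nasal voicing): no segment meets the environment; /zmitaskonataifuv/ is unchanged.
Rule 3 (intervocalic voicing): /t/ is a voiceless stop between vowels /i/ and /a/, so it voices to [d]. /t/ is a voiceless stop between vowels /a/ and /a/, so it voices to [d]. /zmitaskonataifuv/ → zmidaskonadaifuv.
Rule 4 (intervocalic voicing): /f/ is a voiceless obstruent between vowels /i/ and /u/, so it voices to [v]. /zmidaskonadaifuv/ → zmidaskonadaivuv.
Rule 5 (final devoicing): /v/ is a voiced obstruent in word-final position, so it devoices to [f]. /zmidaskonadaivuv/ → zmidaskonadaivuf.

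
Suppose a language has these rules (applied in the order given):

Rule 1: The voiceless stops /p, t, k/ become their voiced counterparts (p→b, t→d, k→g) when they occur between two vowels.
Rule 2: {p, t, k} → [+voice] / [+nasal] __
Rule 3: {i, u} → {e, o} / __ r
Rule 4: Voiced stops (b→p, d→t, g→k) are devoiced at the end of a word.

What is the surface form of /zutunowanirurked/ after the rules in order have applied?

Rule 1 (intervocalic voicing): /t/ is a voiceless stop between vowels /u/ and /u/, so it voices to [d]. /zutunowanirurked/ → zudunowanirurked.
Rule 2 (post-nasal voicing): no segment meets the environment; /zudunowanirurked/ is unchanged.
Rule 3 (pre-rhotic lowering): /i/ is a high vowel immediately before /r/, so it lowers to [e]. /u/ is a high vowel immediately before /r/, so it lowers to [o]. /zudunowanirurked/ → zudunowanerorked.
Rule 4 (final devoicing): /d/ is a voiced stop in word-final position, so it devoices to [t]. /zudunowanerorked/ → zudunowanerorket.

zudunowanerorket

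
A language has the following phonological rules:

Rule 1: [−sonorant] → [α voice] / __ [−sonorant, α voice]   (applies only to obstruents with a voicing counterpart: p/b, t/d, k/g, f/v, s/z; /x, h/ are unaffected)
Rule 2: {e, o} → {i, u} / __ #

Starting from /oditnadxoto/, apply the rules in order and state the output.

Rule 1 (regressive voicing assimilation): /d/ precedes the voiceless obstruent /x/, so it devoices to [t] by assimilation. /oditnadxoto/ → oditnatxoto.
Rule 2 (final vowel raising): /o/ is a mid vowel in word-final position, so it raises to [u]. /oditnatxoto/ → oditnatxotu.

oditnatxotu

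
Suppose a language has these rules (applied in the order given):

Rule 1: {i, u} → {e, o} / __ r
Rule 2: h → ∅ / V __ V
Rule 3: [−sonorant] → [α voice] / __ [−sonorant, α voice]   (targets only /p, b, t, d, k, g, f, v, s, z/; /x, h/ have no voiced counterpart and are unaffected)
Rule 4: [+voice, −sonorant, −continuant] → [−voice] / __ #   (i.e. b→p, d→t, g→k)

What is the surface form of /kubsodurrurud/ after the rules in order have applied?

Rule 1 (pre-rhotic lowering): /u/ is a high vowel immediately before /r/, so it lowers to [o]. /u/ is a high vowel immediately before /r/, so it lowers to [o]. /kubsodurrurud/ → kubsodorrorud.
Rule 2 (intervocalic h-deletion): no segment meets the environment; /kubsodorrorud/ is unchanged.
Rule 3 (regressive voicing assimilation): /b/ precedes the voiceless obstruent /s/, so it devoices to [p] by assimilation. /kubsodorrorud/ → kupsodorrorud.
Rule 4 (final devoicing): /d/ is a voiced stop in word-final position, so it devoices to [t]. /kupsodorrorud/ → kupsodorrorut.

kupsodorrorut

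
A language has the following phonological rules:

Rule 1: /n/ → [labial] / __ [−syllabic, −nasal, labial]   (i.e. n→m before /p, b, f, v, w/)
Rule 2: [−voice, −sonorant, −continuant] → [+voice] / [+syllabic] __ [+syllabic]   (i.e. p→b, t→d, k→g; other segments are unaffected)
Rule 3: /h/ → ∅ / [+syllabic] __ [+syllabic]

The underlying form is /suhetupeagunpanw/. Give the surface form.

suedubeagumpamw

Rule 1 (nasal place assimilation): /n/ precedes the labial consonant /p/, so it assimilates in place to [m]. /n/ precedes the labial consonant /w/, so it assimilates in place to [m]. /suhetupeagunpanw/ → suhetupeagumpamw.
Rule 2 (intervocalic voicing): /t/ is a voiceless stop between vowels /e/ and /u/, so it voices to [d]. /p/ is a voiceless stop between vowels /u/ and /e/, so it voices to [b]. /suhetupeagumpamw/ → suhedubeagumpamw.
Rule 3 (intervocalic h-deletion): /h/ occurs between vowels /u/ and /e/, so it deletes. /suhedubeagumpamw/ → suedubeagumpamw.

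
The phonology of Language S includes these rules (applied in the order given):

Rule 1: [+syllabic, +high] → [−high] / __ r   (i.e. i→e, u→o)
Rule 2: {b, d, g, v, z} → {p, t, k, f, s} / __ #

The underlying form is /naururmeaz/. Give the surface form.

naorormeas

Rule 1 (pre-rhotic lowering): /u/ is a high vowel immediately before /r/, so it lowers to [o]. /u/ is a high vowel immediately before /r/, so it lowers to [o]. /naururmeaz/ → naorormeaz.
Rule 2 (final devoicing): /z/ is a voiced obstruent in word-final position, so it devoices to [s]. /naorormeaz/ → naorormeas.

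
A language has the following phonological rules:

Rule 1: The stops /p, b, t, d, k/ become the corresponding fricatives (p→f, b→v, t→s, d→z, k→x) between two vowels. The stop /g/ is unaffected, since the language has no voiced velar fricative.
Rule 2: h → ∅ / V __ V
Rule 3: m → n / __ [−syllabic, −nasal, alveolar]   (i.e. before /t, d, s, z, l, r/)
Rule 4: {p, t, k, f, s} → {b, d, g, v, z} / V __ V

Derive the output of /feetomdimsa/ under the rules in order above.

feezondinsa

Rule 1 (intervocalic spirantization): /t/ is a stop between vowels /e/ and /o/, so it spirantizes to the fricative [s]. /feetomdimsa/ → feesomdimsa.
Rule 2 (intervocalic h-deletion): no segment meets the environment; /feesomdimsa/ is unchanged.
Rule 3 (nasal place assimilation): /m/ precedes the alveolar consonant /d/, so it assimilates in place to [n]. /m/ precedes the alveolar consonant /s/, so it assimilates in place to [n]. /feesomdimsa/ → feesondinsa.
Rule 4 (intervocalic voicing): /s/ is a voiceless obstruent between vowels /e/ and /o/, so it voices to [z]. /feesondinsa/ → feezondinsa.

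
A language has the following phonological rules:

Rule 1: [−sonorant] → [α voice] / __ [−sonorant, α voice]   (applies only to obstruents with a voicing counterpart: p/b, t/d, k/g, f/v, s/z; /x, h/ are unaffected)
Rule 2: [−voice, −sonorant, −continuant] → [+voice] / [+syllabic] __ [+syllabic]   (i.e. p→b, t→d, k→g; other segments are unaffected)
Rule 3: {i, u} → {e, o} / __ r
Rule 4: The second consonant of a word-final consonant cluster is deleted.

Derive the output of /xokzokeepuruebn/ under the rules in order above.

Rule 1 (regressive voicing assimilation): /k/ precedes the voiced obstruent /z/, so it voices to [g] by assimilation. /xokzokeepuruebn/ → xogzokeepuruebn.
Rule 2 (intervocalic voicing): /k/ is a voiceless stop between vowels /o/ and /e/, so it voices to [g]. /p/ is a voiceless stop between vowels /e/ and /u/, so it voices to [b]. /xogzokeepuruebn/ → xogzogeeburuebn.
Rule 3 (pre-rhotic lowering): /u/ is a high vowel immediately before /r/, so it lowers to [o]. /xogzogeeburuebn/ → xogzogeeboruebn.
Rule 4 (final cluster simplification): /n/ is the second consonant of a word-final cluster /bn/, so it deletes. /xogzogeeboruebn/ → xogzogeeborueb.

xogzogeeborueb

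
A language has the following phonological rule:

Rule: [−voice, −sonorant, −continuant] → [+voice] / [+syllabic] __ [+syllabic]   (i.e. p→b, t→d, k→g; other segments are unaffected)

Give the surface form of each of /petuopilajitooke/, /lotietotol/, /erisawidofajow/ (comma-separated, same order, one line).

peduobilajidooge, lodiedodol, erisawidofajow

/petuopilajitooke/: /t/ is a voiceless stop between vowels /e/ and /u/, so it voices to [d]. /p/ is a voiceless stop between vowels /o/ and /i/, so it voices to [b]. /t/ is a voiceless stop between vowels /i/ and /o/, so it voices to [d]. /k/ is a voiceless stop between vowels /o/ and /e/, so it voices to [g]. → [peduobilajidooge].
/lotietotol/: /t/ is a voiceless stop between vowels /o/ and /i/, so it voices to [d]. /t/ is a voiceless stop between vowels /e/ and /o/, so it voices to [d]. /t/ is a voiceless stop between vowels /o/ and /o/, so it voices to [d]. → [lodiedodol].
/erisawidofajow/: the rule's environment is not met; surfaces unchanged as [erisawidofajow].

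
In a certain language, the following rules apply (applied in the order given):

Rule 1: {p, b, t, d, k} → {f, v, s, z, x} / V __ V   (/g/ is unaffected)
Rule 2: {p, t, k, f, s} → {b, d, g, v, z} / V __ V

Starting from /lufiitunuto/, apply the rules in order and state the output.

luviizunuzo

Rule 1 (intervocalic spirantization): /t/ is a stop between vowels /i/ and /u/, so it spirantizes to the fricative [s]. /t/ is a stop between vowels /u/ and /o/, so it spirantizes to the fricative [s]. /lufiitunuto/ → lufiisunuso.
Rule 2 (intervocalic voicing): /f/ is a voiceless obstruent between vowels /u/ and /i/, so it voices to [v]. /s/ is a voiceless obstruent between vowels /i/ and /u/, so it voices to [z]. /s/ is a voiceless obstruent between vowels /u/ and /o/, so it voices to [z]. /lufiisunuso/ → luviizunuzo.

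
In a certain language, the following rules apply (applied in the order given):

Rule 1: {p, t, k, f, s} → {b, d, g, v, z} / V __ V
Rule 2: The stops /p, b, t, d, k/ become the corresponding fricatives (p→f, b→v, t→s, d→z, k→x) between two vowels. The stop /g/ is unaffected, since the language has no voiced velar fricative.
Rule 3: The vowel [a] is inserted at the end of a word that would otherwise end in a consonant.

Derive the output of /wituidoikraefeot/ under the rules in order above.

wizuizoikraeveota

Rule 1 (intervocalic voicing): /t/ is a voiceless obstruent between vowels /i/ and /u/, so it voices to [d]. /f/ is a voiceless obstruent between vowels /e/ and /e/, so it voices to [v]. /wituidoikraefeot/ → widuidoikraeveot.
Rule 2 (intervocalic spirantization): /d/ is a stop between vowels /i/ and /u/, so it spirantizes to the fricative [z]. /d/ is a stop between vowels /i/ and /o/, so it spirantizes to the fricative [z]. /widuidoikraeveot/ → wizuizoikraeveot.
Rule 3 (final a-epenthesis): the form ends in the consonant /t/, so [a] is inserted word-finally. /wizuizoikraeveot/ → wizuizoikraeveota.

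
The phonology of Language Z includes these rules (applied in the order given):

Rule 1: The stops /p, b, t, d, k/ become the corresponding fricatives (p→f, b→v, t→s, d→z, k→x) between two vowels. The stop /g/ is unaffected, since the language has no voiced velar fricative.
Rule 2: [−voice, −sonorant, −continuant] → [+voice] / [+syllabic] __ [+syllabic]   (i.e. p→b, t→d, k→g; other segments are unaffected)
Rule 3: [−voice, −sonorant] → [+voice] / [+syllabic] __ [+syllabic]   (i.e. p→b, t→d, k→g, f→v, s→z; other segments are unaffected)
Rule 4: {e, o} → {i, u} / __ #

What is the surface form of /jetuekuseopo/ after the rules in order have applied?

Rule 1 (intervocalic spirantization): /t/ is a stop between vowels /e/ and /u/, so it spirantizes to the fricative [s]. /k/ is a stop between vowels /e/ and /u/, so it spirantizes to the fricative [x]. /p/ is a stop between vowels /o/ and /o/, so it spirantizes to the fricative [f]. /jetuekuseopo/ → jesuexuseofo.
Rule 2 (intervocalic voicing): no segment meets the environment; /jesuexuseofo/ is unchanged.
Rule 3 (intervocalic voicing): /s/ is a voiceless obstruent between vowels /e/ and /u/, so it voices to [z]. /s/ is a voiceless obstruent between vowels /u/ and /e/, so it voices to [z]. /f/ is a voiceless obstruent between vowels /o/ and /o/, so it voices to [v]. /jesuexuseofo/ → jezuexuzeovo.
Rule 4 (final vowel raising): /o/ is a mid vowel in word-final position, so it raises to [u]. /jezuexuzeovo/ → jezuexuzeovu.

jezuexuzeovu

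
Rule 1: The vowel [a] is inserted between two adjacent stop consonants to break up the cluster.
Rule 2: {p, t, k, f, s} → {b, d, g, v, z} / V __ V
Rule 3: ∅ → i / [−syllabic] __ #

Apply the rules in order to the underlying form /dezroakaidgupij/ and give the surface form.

Rule 1 (stop-cluster a-epenthesis): /d/ and /g/ form a stop–stop cluster, so [a] is inserted between them. /dezroakaidgupij/ → dezroakaidagupij.
Rule 2 (intervocalic voicing): /k/ is a voiceless obstruent between vowels /a/ and /a/, so it voices to [g]. /p/ is a voiceless obstruent between vowels /u/ and /i/, so it voices to [b]. /dezroakaidagupij/ → dezroagaidagubij.
Rule 3 (final i-epenthesis): the form ends in the consonant /j/, so [i] is inserted word-finally. /dezroagaidagubij/ → dezroagaidagubiji.

dezroagaidagubiji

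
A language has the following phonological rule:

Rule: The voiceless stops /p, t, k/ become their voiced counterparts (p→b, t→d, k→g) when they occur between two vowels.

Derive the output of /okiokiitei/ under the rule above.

ogiogiidei

/k/ is a voiceless stop between vowels /o/ and /i/, so it voices to [g].
/k/ is a voiceless stop between vowels /o/ and /i/, so it voices to [g].
/t/ is a voiceless stop between vowels /i/ and /e/, so it voices to [d].
Surface form: [ogiogiidei].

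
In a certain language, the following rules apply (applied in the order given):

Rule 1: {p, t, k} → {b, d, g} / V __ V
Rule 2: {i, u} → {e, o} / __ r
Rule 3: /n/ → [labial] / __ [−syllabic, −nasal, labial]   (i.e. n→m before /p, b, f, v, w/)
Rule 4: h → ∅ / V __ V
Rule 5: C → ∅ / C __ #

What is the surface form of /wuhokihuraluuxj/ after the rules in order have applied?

wuogioraluux

Rule 1 (intervocalic voicing): /k/ is a voiceless stop between vowels /o/ and /i/, so it voices to [g]. /wuhokihuraluuxj/ → wuhogihuraluuxj.
Rule 2 (pre-rhotic lowering): /u/ is a high vowel immediately before /r/, so it lowers to [o]. /wuhogihuraluuxj/ → wuhogihoraluuxj.
Rule 3 (nasal place assimilation): no segment meets the environment; /wuhogihoraluuxj/ is unchanged.
Rule 4 (intervocalic h-deletion): /h/ occurs between vowels /u/ and /o/, so it deletes. /h/ occurs between vowels /i/ and /o/, so it deletes. /wuhogihoraluuxj/ → wuogioraluuxj.
Rule 5 (final cluster simplification): /j/ is the second consonant of a word-final cluster /xj/, so it deletes. /wuogioraluuxj/ → wuogioraluux.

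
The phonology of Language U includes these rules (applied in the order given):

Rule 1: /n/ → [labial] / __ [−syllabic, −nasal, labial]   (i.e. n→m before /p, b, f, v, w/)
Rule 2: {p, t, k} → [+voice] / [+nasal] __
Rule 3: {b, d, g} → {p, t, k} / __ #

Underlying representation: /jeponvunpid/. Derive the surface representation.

jepomvumbit

Rule 1 (nasal place assimilation): /n/ precedes the labial consonant /v/, so it assimilates in place to [m]. /n/ precedes the labial consonant /p/, so it assimilates in place to [m]. /jeponvunpid/ → jepomvumpid.
Rule 2 (post-nasal voicing): /p/ is a voiceless stop immediately after the nasal /m/, so it voices to [b]. /jepomvumpid/ → jepomvumbid.
Rule 3 (final devoicing): /d/ is a voiced stop in word-final position, so it devoices to [t]. /jepomvumbid/ → jepomvumbit.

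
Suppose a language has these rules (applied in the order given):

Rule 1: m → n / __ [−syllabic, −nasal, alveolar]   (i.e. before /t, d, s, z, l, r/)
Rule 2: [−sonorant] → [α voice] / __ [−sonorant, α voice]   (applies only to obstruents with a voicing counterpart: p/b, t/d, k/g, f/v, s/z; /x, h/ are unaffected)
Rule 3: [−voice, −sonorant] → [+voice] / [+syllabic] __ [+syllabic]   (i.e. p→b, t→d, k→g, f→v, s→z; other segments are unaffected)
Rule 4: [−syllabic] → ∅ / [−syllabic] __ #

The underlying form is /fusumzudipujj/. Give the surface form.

fuzunzudibuj

Rule 1 (nasal place assimilation): /m/ precedes the alveolar consonant /z/, so it assimilates in place to [n]. /fusumzudipujj/ → fusunzudipujj.
Rule 2 (regressive voicing assimilation): no segment meets the environment; /fusunzudipujj/ is unchanged.
Rule 3 (intervocalic voicing): /s/ is a voiceless obstruent between vowels /u/ and /u/, so it voices to [z]. /p/ is a voiceless obstruent between vowels /i/ and /u/, so it voices to [b]. /fusunzudipujj/ → fuzunzudibujj.
Rule 4 (final cluster simplification): /j/ is the second consonant of a word-final cluster /jj/, so it deletes. /fuzunzudibujj/ → fuzunzudibuj.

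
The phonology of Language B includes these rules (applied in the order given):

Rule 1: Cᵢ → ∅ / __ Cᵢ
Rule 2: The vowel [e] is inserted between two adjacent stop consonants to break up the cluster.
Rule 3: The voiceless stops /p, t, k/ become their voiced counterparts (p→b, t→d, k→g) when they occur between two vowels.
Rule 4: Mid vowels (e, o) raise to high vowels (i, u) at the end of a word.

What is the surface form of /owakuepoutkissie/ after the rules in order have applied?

Rule 1 (degemination): /ss/ is a geminate; the first /s/ deletes. /owakuepoutkissie/ → owakuepoutkisie.
Rule 2 (stop-cluster e-epenthesis): /t/ and /k/ form a stop–stop cluster, so [e] is inserted between them. /owakuepoutkisie/ → owakuepoutekisie.
Rule 3 (intervocalic voicing): /k/ is a voiceless stop between vowels /a/ and /u/, so it voices to [g]. /p/ is a voiceless stop between vowels /e/ and /o/, so it voices to [b]. /t/ is a voiceless stop between vowels /u/ and /e/, so it voices to [d]. /k/ is a voiceless stop between vowels /e/ and /i/, so it voices to [g]. /owakuepoutekisie/ → owagueboudegisie.
Rule 4 (final vowel raising): /e/ is a mid vowel in word-final position, so it raises to [i]. /owagueboudegisie/ → owagueboudegisii.

owagueboudegisii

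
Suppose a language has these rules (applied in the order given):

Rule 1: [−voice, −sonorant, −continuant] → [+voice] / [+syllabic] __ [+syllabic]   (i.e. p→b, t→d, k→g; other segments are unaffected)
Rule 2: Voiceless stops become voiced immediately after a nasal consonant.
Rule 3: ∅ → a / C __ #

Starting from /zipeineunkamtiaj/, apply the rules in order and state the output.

Rule 1 (intervocalic voicing): /p/ is a voiceless stop between vowels /i/ and /e/, so it voices to [b]. /zipeineunkamtiaj/ → zibeineunkamtiaj.
Rule 2 (post-nasal voicing): /k/ is a voiceless stop immediately after the nasal /n/, so it voices to [g]. /t/ is a voiceless stop immediately after the nasal /m/, so it voices to [d]. /zibeineunkamtiaj/ → zibeineungamdiaj.
Rule 3 (final a-epenthesis): the form ends in the consonant /j/, so [a] is inserted word-finally. /zibeineungamdiaj/ → zibeineungamdiaja.

zibeineungamdiaja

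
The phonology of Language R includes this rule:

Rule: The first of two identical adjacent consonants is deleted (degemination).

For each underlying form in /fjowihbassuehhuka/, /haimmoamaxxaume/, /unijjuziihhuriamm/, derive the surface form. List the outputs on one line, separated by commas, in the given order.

/fjowihbassuehhuka/: /ss/ is a geminate; the first /s/ deletes. /hh/ is a geminate; the first /h/ deletes. → [fjowihbasuehuka].
/haimmoamaxxaume/: /mm/ is a geminate; the first /m/ deletes. /xx/ is a geminate; the first /x/ deletes. → [haimoamaxaume].
/unijjuziihhuriamm/: /jj/ is a geminate; the first /j/ deletes. /hh/ is a geminate; the first /h/ deletes. /mm/ is a geminate; the first /m/ deletes. → [unijuziihuriam].

fjowihbasuehuka, haimoamaxaume, unijuziihuriam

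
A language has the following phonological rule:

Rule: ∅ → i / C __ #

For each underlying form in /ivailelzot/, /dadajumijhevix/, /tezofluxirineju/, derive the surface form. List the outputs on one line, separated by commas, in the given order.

/ivailelzot/: the form ends in the consonant /t/, so [i] is inserted word-finally. → [ivailelzoti].
/dadajumijhevix/: the form ends in the consonant /x/, so [i] is inserted word-finally. → [dadajumijhevixi].
/tezofluxirineju/: the rule's environment is not met; surfaces unchanged as [tezofluxirineju].

ivailelzoti, dadajumijhevixi, tezofluxirineju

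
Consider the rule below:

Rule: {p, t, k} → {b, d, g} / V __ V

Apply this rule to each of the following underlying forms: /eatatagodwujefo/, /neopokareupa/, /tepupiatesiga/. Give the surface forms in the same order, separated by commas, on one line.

/eatatagodwujefo/: /t/ is a voiceless stop between vowels /a/ and /a/, so it voices to [d]. /t/ is a voiceless stop between vowels /a/ and /a/, so it voices to [d]. → [eadadagodwujefo].
/neopokareupa/: /p/ is a voiceless stop between vowels /o/ and /o/, so it voices to [b]. /k/ is a voiceless stop between vowels /o/ and /a/, so it voices to [g]. /p/ is a voiceless stop between vowels /u/ and /a/, so it voices to [b]. → [neobogareuba].
/tepupiatesiga/: /p/ is a voiceless stop between vowels /e/ and /u/, so it voices to [b]. /p/ is a voiceless stop between vowels /u/ and /i/, so it voices to [b]. /t/ is a voiceless stop between vowels /a/ and /e/, so it voices to [d]. → [tebubiadesiga].

eadadagodwujefo, neobogareuba, tebubiadesiga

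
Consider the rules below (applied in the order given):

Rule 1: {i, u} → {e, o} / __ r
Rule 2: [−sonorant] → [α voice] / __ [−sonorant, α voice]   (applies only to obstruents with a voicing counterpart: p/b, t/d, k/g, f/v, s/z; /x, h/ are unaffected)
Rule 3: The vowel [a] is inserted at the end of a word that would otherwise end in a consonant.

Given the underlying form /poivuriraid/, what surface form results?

poivoreraida

Rule 1 (pre-rhotic lowering): /u/ is a high vowel immediately before /r/, so it lowers to [o]. /i/ is a high vowel immediately before /r/, so it lowers to [e]. /poivuriraid/ → poivoreraid.
Rule 2 (regressive voicing assimilation): no segment meets the environment; /poivoreraid/ is unchanged.
Rule 3 (final a-epenthesis): the form ends in the consonant /d/, so [a] is inserted word-finally. /poivoreraid/ → poivoreraida.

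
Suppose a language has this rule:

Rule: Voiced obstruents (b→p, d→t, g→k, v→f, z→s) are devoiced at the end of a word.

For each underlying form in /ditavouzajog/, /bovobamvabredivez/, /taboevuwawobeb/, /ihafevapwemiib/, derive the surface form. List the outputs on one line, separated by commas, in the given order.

ditavouzajok, bovobamvabredives, taboevuwawobep, ihafevapwemiip

/ditavouzajog/: /g/ is a voiced obstruent in word-final position, so it devoices to [k]. → [ditavouzajok].
/bovobamvabredivez/: /z/ is a voiced obstruent in word-final position, so it devoices to [s]. → [bovobamvabredives].
/taboevuwawobeb/: /b/ is a voiced obstruent in word-final position, so it devoices to [p]. → [taboevuwawobep].
/ihafevapwemiib/: /b/ is a voiced obstruent in word-final position, so it devoices to [p]. → [ihafevapwemiip].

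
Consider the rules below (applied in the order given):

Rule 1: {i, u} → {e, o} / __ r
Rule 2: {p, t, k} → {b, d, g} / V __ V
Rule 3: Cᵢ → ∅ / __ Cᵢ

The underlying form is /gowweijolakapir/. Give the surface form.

goweijolagaber

Rule 1 (pre-rhotic lowering): /i/ is a high vowel immediately before /r/, so it lowers to [e]. /gowweijolakapir/ → gowweijolakaper.
Rule 2 (intervocalic voicing): /k/ is a voiceless stop between vowels /a/ and /a/, so it voices to [g]. /p/ is a voiceless stop between vowels /a/ and /e/, so it voices to [b]. /gowweijolakaper/ → gowweijolagaber.
Rule 3 (degemination): /ww/ is a geminate; the first /w/ deletes. /gowweijolagaber/ → goweijolagaber.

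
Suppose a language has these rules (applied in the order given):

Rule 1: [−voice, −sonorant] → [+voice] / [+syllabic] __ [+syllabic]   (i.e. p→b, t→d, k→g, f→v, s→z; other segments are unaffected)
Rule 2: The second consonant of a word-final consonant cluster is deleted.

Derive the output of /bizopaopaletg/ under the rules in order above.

bizobaobalet

Rule 1 (intervocalic voicing): /p/ is a voiceless obstruent between vowels /o/ and /a/, so it voices to [b]. /p/ is a voiceless obstruent between vowels /o/ and /a/, so it voices to [b]. /bizopaopaletg/ → bizobaobaletg.
Rule 2 (final cluster simplification): /g/ is the second consonant of a word-final cluster /tg/, so it deletes. /bizobaobaletg/ → bizobaobalet.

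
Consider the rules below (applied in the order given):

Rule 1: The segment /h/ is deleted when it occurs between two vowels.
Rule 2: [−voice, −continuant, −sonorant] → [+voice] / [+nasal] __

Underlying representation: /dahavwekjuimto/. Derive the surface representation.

daavwekjuimdo

Rule 1 (intervocalic h-deletion): /h/ occurs between vowels /a/ and /a/, so it deletes. /dahavwekjuimto/ → daavwekjuimto.
Rule 2 (post-nasal voicing): /t/ is a voiceless stop immediately after the nasal /m/, so it voices to [d]. /daavwekjuimto/ → daavwekjuimdo.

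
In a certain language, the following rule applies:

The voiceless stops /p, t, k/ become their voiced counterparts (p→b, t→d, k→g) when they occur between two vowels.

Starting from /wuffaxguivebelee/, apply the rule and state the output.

No segment of /wuffaxguivebelee/ meets the structural description of the rule, so the form surfaces unchanged.

wuffaxguivebelee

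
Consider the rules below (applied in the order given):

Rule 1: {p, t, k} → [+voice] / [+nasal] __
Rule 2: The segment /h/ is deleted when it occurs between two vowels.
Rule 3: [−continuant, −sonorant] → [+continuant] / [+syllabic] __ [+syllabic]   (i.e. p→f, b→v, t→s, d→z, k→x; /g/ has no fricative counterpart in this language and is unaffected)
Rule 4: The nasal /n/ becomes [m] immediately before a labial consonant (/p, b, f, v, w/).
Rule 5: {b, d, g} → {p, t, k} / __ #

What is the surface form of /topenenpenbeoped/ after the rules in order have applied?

tofenembembeofet

Rule 1 (post-nasal voicing): /p/ is a voiceless stop immediately after the nasal /n/, so it voices to [b]. /topenenpenbeoped/ → topenenbenbeoped.
Rule 2 (intervocalic h-deletion): no segment meets the environment; /topenenbenbeoped/ is unchanged.
Rule 3 (intervocalic spirantization): /p/ is a stop between vowels /o/ and /e/, so it spirantizes to the fricative [f]. /p/ is a stop between vowels /o/ and /e/, so it spirantizes to the fricative [f]. /topenenbenbeoped/ → tofenenbenbeofed.
Rule 4 (nasal place assimilation): /n/ precedes the labial consonant /b/, so it assimilates in place to [m]. /n/ precedes the labial consonant /b/, so it assimilates in place to [m]. /tofenenbenbeofed/ → tofenembembeofed.
Rule 5 (final devoicing): /d/ is a voiced stop in word-final position, so it devoices to [t]. /tofenembembeofed/ → tofenembembeofet.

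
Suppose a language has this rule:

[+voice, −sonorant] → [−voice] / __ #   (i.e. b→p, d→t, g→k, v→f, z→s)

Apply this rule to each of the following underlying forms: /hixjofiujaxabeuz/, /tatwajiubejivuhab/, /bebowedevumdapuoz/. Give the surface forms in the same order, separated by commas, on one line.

hixjofiujaxabeus, tatwajiubejivuhap, bebowedevumdapuos

/hixjofiujaxabeuz/: /z/ is a voiced obstruent in word-final position, so it devoices to [s]. → [hixjofiujaxabeus].
/tatwajiubejivuhab/: /b/ is a voiced obstruent in word-final position, so it devoices to [p]. → [tatwajiubejivuhap].
/bebowedevumdapuoz/: /z/ is a voiced obstruent in word-final position, so it devoices to [s]. → [bebowedevumdapuos].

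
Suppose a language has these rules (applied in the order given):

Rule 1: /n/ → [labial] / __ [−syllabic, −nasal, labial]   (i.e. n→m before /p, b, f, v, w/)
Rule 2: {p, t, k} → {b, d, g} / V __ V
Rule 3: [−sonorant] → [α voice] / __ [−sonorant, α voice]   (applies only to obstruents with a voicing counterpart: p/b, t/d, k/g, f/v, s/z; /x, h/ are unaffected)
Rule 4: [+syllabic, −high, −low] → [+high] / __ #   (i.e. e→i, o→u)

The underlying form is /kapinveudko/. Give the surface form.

kabimveutku

Rule 1 (nasal place assimilation): /n/ precedes the labial consonant /v/, so it assimilates in place to [m]. /kapinveudko/ → kapimveudko.
Rule 2 (intervocalic voicing): /p/ is a voiceless stop between vowels /a/ and /i/, so it voices to [b]. /kapimveudko/ → kabimveudko.
Rule 3 (regressive voicing assimilation): /d/ precedes the voiceless obstruent /k/, so it devoices to [t] by assimilation. /kabimveudko/ → kabimveutko.
Rule 4 (final vowel raising): /o/ is a mid vowel in word-final position, so it raises to [u]. /kabimveutko/ → kabimveutku.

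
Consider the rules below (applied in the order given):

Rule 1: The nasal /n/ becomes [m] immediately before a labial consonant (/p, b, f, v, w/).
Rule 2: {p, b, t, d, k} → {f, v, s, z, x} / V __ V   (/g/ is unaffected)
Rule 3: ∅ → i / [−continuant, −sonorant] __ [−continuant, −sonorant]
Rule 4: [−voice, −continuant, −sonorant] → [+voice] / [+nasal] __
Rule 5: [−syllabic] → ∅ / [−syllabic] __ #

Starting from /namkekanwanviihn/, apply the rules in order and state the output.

Rule 1 (nasal place assimilation): /n/ precedes the labial consonant /w/, so it assimilates in place to [m]. /n/ precedes the labial consonant /v/, so it assimilates in place to [m]. /namkekanwanviihn/ → namkekamwamviihn.
Rule 2 (intervocalic spirantization): /k/ is a stop between vowels /e/ and /a/, so it spirantizes to the fricative [x]. /namkekamwamviihn/ → namkexamwamviihn.
Rule 3 (stop-cluster i-epenthesis): no segment meets the environment; /namkexamwamviihn/ is unchanged.
Rule 4 (post-nasal voicing): /k/ is a voiceless stop immediately after the nasal /m/, so it voices to [g]. /namkexamwamviihn/ → namgexamwamviihn.
Rule 5 (final cluster simplification): /n/ is the second consonant of a word-final cluster /hn/, so it deletes. /namgexamwamviihn/ → namgexamwamviih.

namgexamwamviih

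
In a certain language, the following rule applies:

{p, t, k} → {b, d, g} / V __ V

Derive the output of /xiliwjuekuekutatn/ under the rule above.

xiliwjueguegudatn

Scanning /xiliwjuekuekutatn/: /k/ is a voiceless stop between vowels /e/ and /u/, so it voices to [g]; /k/ is a voiceless stop between vowels /e/ and /u/, so it voices to [g]; /t/ is a voiceless stop between vowels /u/ and /a/, so it voices to [d]; /t/ at position 16 is not in the conditioning environment.
Result: [xiliwjueguegudatn].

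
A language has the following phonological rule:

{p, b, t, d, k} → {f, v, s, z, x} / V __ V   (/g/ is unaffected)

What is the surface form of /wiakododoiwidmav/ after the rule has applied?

/k/ is a stop between vowels /a/ and /o/, so it spirantizes to the fricative [x].
/d/ is a stop between vowels /o/ and /o/, so it spirantizes to the fricative [z].
/d/ is a stop between vowels /o/ and /o/, so it spirantizes to the fricative [z].
Surface form: [wiaxozozoiwidmav].

wiaxozozoiwidmav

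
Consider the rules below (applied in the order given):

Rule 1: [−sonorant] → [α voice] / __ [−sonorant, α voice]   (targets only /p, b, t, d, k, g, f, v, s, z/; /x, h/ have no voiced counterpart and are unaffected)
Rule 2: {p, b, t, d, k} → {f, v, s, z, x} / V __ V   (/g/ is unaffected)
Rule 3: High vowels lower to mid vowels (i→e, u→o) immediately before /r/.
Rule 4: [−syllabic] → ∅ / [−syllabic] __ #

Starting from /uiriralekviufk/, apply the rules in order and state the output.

Rule 1 (regressive voicing assimilation): /k/ precedes the voiced obstruent /v/, so it voices to [g] by assimilation. /uiriralekviufk/ → uiriralegviufk.
Rule 2 (intervocalic spirantization): no segment meets the environment; /uiriralegviufk/ is unchanged.
Rule 3 (pre-rhotic lowering): /i/ is a high vowel immediately before /r/, so it lowers to [e]. /i/ is a high vowel immediately before /r/, so it lowers to [e]. /uiriralegviufk/ → uereralegviufk.
Rule 4 (final cluster simplification): /k/ is the second consonant of a word-final cluster /fk/, so it deletes. /uereralegviufk/ → uereralegviuf.

uereralegviuf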